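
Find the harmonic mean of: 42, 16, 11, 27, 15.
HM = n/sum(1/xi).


Sum of reciprocals = 1/42 + 1/16 + 1/11 + 1/27 + 1/15 = 0.280922
HM = 5/0.280922 = 17.7985

HM = 17.7985


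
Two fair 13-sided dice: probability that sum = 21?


Total outcomes = 13×13 = 169
Favorable (sum = 21): 6
P = 6/169 = 0.0355

P = 0.0355


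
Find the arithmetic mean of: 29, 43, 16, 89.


Sum = 29 + 43 + 16 + 89 = 177
n = 4
Mean = 177/4 = 44.2500

Mean = 44.2500


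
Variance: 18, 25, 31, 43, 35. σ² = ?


Mean = 30.4000
Squared deviations: 153.7600, 29.1600, 0.3600, 158.7600, 21.1600
Sum = 363.2000
Variance = 363.2000/5 = 72.6400

Variance = 72.6400


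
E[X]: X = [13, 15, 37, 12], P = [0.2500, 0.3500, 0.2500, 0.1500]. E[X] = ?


E[X] = 13*0.2500 + 15*0.3500 + 37*0.2500 + 12*0.1500
= 3.2500 + 5.2500 + 9.2500 + 1.8000
= 19.5500

E[X] = 19.5500


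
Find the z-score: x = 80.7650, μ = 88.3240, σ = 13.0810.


z = (80.7650 - 88.3240)/13.0810
= -7.5590/13.0810
= -0.5779

z = -0.5779


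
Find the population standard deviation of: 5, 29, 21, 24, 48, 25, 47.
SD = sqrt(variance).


Mean = 28.4286
Variance = 194.8163
SD = sqrt(194.8163) = 13.9577

SD = 13.9577


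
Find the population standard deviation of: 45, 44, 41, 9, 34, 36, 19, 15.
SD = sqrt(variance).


Mean = 30.3750
Variance = 172.4844
SD = sqrt(172.4844) = 13.1333

SD = 13.1333


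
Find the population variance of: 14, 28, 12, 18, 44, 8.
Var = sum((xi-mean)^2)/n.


Mean = 20.6667
Squared deviations: 44.4444, 53.7778, 75.1111, 7.1111, 544.4444, 160.4444
Sum = 885.3333
Variance = 885.3333/6 = 147.5556

Variance = 147.5556


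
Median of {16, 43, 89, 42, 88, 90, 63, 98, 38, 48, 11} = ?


Sorted: 11, 16, 38, 42, 43, 48, 63, 88, 89, 90, 98
n = 11 (odd)
Middle value = 48

Median = 48


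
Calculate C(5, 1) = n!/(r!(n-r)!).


C(5,1) = 5!/(1! × 4!)
= 120/(1 × 24)
= 5

C(5,1) = 5


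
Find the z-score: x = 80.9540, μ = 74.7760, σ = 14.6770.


z = (80.9540 - 74.7760)/14.6770
= 6.1780/14.6770
= 0.4209

z = 0.4209


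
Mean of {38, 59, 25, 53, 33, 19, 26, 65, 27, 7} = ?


Sum = 38 + 59 + 25 + 53 + 33 + 19 + 26 + 65 + 27 + 7 = 352
n = 10
Mean = 352/10 = 35.2000

Mean = 35.2000


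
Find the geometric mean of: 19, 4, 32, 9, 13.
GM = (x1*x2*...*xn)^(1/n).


Product = 19 × 4 × 32 × 9 × 13 = 284544
GM = 284544^(1/5) = 12.3262

GM = 12.3262


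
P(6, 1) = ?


P(6,1) = 6!/5!
= 720/120
= 6

P(6,1) = 6


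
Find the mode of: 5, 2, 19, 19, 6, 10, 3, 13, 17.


Frequencies: 2:1, 3:1, 5:1, 6:1, 10:1, 13:1, 17:1, 19:2
Max frequency = 2
Mode = 19

Mode = 19


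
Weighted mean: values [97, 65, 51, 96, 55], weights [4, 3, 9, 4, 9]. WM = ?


Numerator = 97*4 + 65*3 + 51*9 + 96*4 + 55*9 = 1921
Denominator = 4 + 3 + 9 + 4 + 9 = 29
WM = 1921/29 = 66.2414

WM = 66.2414


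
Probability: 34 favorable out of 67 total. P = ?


P = 34/67 = 0.5075

P = 0.5075


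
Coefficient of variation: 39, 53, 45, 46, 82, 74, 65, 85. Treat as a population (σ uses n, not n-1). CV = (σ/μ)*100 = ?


Mean = 61.1250
SD = 16.6991
CV = (16.6991/61.1250)*100 = 27.3196%

CV = 27.3196%


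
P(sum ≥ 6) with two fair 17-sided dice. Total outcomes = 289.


Total outcomes = 17×17 = 289
Favorable (sum ≥ 6): 279
P = 279/289 = 0.9654

P = 0.9654


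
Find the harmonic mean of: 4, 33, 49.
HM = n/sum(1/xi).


Sum of reciprocals = 1/4 + 1/33 + 1/49 = 0.300711
HM = 3/0.300711 = 9.9763

HM = 9.9763


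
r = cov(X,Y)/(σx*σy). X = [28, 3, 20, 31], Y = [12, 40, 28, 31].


Mean X = 20.5000, Mean Y = 27.7500
SD X = 10.874282, SD Y = 10.108783
Cov = -74.625000
r = -74.625000/(10.874282*10.108783) = -0.6789

r = -0.6789


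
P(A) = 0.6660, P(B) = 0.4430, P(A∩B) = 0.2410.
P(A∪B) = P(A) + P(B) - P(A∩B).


P(A∪B) = 0.6660 + 0.4430 - 0.2410
= 1.1090 - 0.2410
= 0.8680

P(A∪B) = 0.8680


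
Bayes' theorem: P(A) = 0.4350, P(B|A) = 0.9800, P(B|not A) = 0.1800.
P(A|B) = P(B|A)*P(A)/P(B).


P(B) = P(B|A)*P(A) + P(B|A')*P(A')
= 0.9800*0.4350 + 0.1800*0.5650
= 0.426300 + 0.101700 = 0.528000
P(A|B) = 0.426300/0.528000 = 0.8074

P(A|B) = 0.8074


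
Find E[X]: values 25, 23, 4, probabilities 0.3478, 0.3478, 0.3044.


E[X] = 25*0.3478 + 23*0.3478 + 4*0.3044
= 8.6950 + 7.9994 + 1.2176
= 17.9120

E[X] = 17.9120


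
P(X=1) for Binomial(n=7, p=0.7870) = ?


C(7,1) = 7
p^1 = 0.787000
(1-p)^6 = 9.338511e-05
P = 7 * 0.787000 * 9.338511e-05 = 0.0005

P(X=1) = 0.0005


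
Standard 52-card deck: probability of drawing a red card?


26 red cards in 52 cards
P = 26/52 = 0.5000

P = 0.5000


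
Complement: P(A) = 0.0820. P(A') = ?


P(not A) = 1 - 0.0820 = 0.9180

P(not A) = 0.9180


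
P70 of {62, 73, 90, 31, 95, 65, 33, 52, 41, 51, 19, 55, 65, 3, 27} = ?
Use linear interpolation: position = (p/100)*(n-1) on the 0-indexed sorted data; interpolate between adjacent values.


Sorted: 3, 19, 27, 31, 33, 41, 51, 52, 55, 62, 65, 65, 73, 90, 95
n = 15
Index = 70/100 * 14 = 9.8000
Lower = data[9] = 62, Upper = data[10] = 65
P70 = 62 + 0.8000*(3) = 64.4000

P70 = 64.4000


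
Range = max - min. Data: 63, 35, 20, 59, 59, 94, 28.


Max = 94, Min = 20
Range = 94 - 20 = 74

Range = 74


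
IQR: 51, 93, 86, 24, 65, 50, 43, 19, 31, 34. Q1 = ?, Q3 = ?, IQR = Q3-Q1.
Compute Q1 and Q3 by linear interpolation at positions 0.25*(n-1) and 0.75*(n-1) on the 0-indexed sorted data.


Sorted: 19, 24, 31, 34, 43, 50, 51, 65, 86, 93
Q1 (25th %ile) = 31.7500
Q3 (75th %ile) = 61.5000
IQR = 61.5000 - 31.7500 = 29.7500

IQR = 29.7500


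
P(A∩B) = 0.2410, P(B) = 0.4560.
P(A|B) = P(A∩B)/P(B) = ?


P(A|B) = 0.2410/0.4560 = 0.5285

P(A|B) = 0.5285


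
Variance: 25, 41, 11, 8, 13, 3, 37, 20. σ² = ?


Mean = 19.7500
Squared deviations: 27.5625, 451.5625, 76.5625, 138.0625, 45.5625, 280.5625, 297.5625, 0.0625
Sum = 1317.5000
Variance = 1317.5000/8 = 164.6875

Variance = 164.6875


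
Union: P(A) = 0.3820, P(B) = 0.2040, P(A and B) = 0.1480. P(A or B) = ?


P(A∪B) = 0.3820 + 0.2040 - 0.1480
= 0.5860 - 0.1480
= 0.4380

P(A∪B) = 0.4380


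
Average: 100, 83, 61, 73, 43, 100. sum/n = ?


Sum = 100 + 83 + 61 + 73 + 43 + 100 = 460
n = 6
Mean = 460/6 = 76.6667

Mean = 76.6667


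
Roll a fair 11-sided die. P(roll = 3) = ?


Favorable outcomes (roll = 3): 1
Total outcomes = 11
P = 1/11 = 0.0909

P = 0.0909


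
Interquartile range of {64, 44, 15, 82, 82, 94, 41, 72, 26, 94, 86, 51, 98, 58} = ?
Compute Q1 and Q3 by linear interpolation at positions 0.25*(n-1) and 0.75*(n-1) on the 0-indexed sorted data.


Sorted: 15, 26, 41, 44, 51, 58, 64, 72, 82, 82, 86, 94, 94, 98
Q1 (25th %ile) = 45.7500
Q3 (75th %ile) = 85.0000
IQR = 85.0000 - 45.7500 = 39.2500

IQR = 39.2500


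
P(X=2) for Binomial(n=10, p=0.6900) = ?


C(10,2) = 45
p^2 = 0.476100
(1-p)^8 = 8.528910e-05
P = 45 * 0.476100 * 8.528910e-05 = 0.0018

P(X=2) = 0.0018


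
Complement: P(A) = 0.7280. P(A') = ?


P(not A) = 1 - 0.7280 = 0.2720

P(not A) = 0.2720


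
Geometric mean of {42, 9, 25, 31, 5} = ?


Product = 42 × 9 × 25 × 31 × 5 = 1464750
GM = 1464750^(1/5) = 17.1062

GM = 17.1062


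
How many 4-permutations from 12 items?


P(12,4) = 12!/8!
= 479001600/40320
= 11880

P(12,4) = 11880


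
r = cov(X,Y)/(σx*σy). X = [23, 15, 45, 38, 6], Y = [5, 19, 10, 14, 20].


Mean X = 25.4000, Mean Y = 13.6000
SD X = 14.374978, SD Y = 5.607138
Cov = -45.040000
r = -45.040000/(14.374978*5.607138) = -0.5588

r = -0.5588


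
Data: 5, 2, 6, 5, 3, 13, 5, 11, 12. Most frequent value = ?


Frequencies: 2:1, 3:1, 5:3, 6:1, 11:1, 12:1, 13:1
Max frequency = 3
Mode = 5

Mode = 5


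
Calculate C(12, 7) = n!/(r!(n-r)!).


C(12,7) = 12!/(7! × 5!)
= 479001600/(5040 × 120)
= 792

C(12,7) = 792


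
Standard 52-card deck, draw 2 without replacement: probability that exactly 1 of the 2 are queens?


Hypergeometric: P(X=1) = C(4,1)·C(48,1) / C(52,2)
= 4 × 48 / 1326
= 192/1326 = 0.1448

P = 0.1448


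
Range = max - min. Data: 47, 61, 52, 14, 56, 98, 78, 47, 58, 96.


Max = 98, Min = 14
Range = 98 - 14 = 84

Range = 84


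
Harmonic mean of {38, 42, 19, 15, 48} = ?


Sum of reciprocals = 1/38 + 1/42 + 1/19 + 1/15 + 1/48 = 0.190257
HM = 5/0.190257 = 26.2803

HM = 26.2803


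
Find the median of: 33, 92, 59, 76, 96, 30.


Sorted: 30, 33, 59, 76, 92, 96
n = 6 (even)
Middle values: 59 and 76
Median = (59+76)/2 = 67.5000

Median = 67.5000


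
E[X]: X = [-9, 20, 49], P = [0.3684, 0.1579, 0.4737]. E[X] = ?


E[X] = -9*0.3684 + 20*0.1579 + 49*0.4737
= -3.3156 + 3.1580 + 23.2113
= 23.0537

E[X] = 23.0537


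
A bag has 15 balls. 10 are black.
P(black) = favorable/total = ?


P = 10/15 = 0.6667

P = 0.6667


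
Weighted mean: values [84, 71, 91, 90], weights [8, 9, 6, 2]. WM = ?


Numerator = 84*8 + 71*9 + 91*6 + 90*2 = 2037
Denominator = 8 + 9 + 6 + 2 = 25
WM = 2037/25 = 81.4800

WM = 81.4800


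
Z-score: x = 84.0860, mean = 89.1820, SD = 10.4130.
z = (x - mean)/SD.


z = (84.0860 - 89.1820)/10.4130
= -5.0960/10.4130
= -0.4894

z = -0.4894


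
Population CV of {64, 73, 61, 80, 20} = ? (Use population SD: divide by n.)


Mean = 59.6000
SD = 20.9055
CV = (20.9055/59.6000)*100 = 35.0763%

CV = 35.0763%


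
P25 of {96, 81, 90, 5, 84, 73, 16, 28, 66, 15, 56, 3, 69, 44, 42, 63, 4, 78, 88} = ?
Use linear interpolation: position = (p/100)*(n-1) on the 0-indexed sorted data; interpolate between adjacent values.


Sorted: 3, 4, 5, 15, 16, 28, 42, 44, 56, 63, 66, 69, 73, 78, 81, 84, 88, 90, 96
n = 19
Index = 25/100 * 18 = 4.5000
Lower = data[4] = 16, Upper = data[5] = 28
P25 = 16 + 0.5000*(12) = 22.0000

P25 = 22.0000


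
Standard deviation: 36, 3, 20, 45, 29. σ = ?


Mean = 26.6000
Variance = 206.6400
SD = sqrt(206.6400) = 14.3750

SD = 14.3750


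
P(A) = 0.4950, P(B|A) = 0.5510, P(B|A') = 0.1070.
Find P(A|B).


P(B) = P(B|A)*P(A) + P(B|A')*P(A')
= 0.5510*0.4950 + 0.1070*0.5050
= 0.272745 + 0.054035 = 0.326780
P(A|B) = 0.272745/0.326780 = 0.8346

P(A|B) = 0.8346


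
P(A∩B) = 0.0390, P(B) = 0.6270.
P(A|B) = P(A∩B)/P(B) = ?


P(A|B) = 0.0390/0.6270 = 0.0622

P(A|B) = 0.0622


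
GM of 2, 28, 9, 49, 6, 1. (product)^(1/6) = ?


Product = 2 × 28 × 9 × 49 × 6 × 1 = 148176
GM = 148176^(1/6) = 7.2744

GM = 7.2744


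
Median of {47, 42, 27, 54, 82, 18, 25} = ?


Sorted: 18, 25, 27, 42, 47, 54, 82
n = 7 (odd)
Middle value = 42

Median = 42


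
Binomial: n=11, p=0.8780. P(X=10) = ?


C(11,10) = 11
p^10 = 0.272236
(1-p)^1 = 0.122000
P = 11 * 0.272236 * 0.122000 = 0.3653

P(X=10) = 0.3653


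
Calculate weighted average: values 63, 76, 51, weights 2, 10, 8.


Numerator = 63*2 + 76*10 + 51*8 = 1294
Denominator = 2 + 10 + 8 = 20
WM = 1294/20 = 64.7000

WM = 64.7000


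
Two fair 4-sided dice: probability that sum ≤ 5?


Total outcomes = 4×4 = 16
Favorable (sum ≤ 5): 10
P = 10/16 = 0.6250

P = 0.6250


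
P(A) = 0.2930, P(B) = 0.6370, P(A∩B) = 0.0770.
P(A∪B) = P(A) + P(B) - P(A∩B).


P(A∪B) = 0.2930 + 0.6370 - 0.0770
= 0.9300 - 0.0770
= 0.8530

P(A∪B) = 0.8530


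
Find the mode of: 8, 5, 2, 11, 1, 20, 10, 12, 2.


Frequencies: 1:1, 2:2, 5:1, 8:1, 10:1, 11:1, 12:1, 20:1
Max frequency = 2
Mode = 2

Mode = 2


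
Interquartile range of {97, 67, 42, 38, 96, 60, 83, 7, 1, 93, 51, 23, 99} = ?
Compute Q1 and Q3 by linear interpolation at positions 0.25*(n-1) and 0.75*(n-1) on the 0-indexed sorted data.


Sorted: 1, 7, 23, 38, 42, 51, 60, 67, 83, 93, 96, 97, 99
Q1 (25th %ile) = 38.0000
Q3 (75th %ile) = 93.0000
IQR = 93.0000 - 38.0000 = 55.0000

IQR = 55.0000


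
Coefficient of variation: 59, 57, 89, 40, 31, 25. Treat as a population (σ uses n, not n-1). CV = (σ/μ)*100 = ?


Mean = 50.1667
SD = 21.3574
CV = (21.3574/50.1667)*100 = 42.5729%

CV = 42.5729%


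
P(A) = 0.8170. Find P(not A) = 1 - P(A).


P(not A) = 1 - 0.8170 = 0.1830

P(not A) = 0.1830


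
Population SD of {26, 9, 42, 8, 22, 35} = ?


Mean = 23.6667
Variance = 155.5556
SD = sqrt(155.5556) = 12.4722

SD = 12.4722


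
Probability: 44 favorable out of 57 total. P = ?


P = 44/57 = 0.7719

P = 0.7719


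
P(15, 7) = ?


P(15,7) = 15!/8!
= 1307674368000/40320
= 32432400

P(15,7) = 32432400


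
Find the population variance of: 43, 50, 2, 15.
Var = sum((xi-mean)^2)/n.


Mean = 27.5000
Squared deviations: 240.2500, 506.2500, 650.2500, 156.2500
Sum = 1553.0000
Variance = 1553.0000/4 = 388.2500

Variance = 388.2500


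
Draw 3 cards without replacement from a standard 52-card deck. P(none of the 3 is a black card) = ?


P(no black cards) = (26/52) × (25/51) × (24/50)
= 0.1176

P = 0.1176


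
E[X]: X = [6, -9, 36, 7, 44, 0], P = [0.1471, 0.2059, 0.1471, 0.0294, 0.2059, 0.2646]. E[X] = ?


E[X] = 6*0.1471 - 9*0.2059 + 36*0.1471 + 7*0.0294 + 44*0.2059 + 0*0.2646
= 0.8826 - 1.8531 + 5.2956 + 0.2058 + 9.0596 + 0
= 13.5905

E[X] = 13.5905


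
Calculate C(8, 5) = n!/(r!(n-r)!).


C(8,5) = 8!/(5! × 3!)
= 40320/(120 × 6)
= 56

C(8,5) = 56


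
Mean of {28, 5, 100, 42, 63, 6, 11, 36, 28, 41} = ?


Sum = 28 + 5 + 100 + 42 + 63 + 6 + 11 + 36 + 28 + 41 = 360
n = 10
Mean = 360/10 = 36.0000

Mean = 36.0000


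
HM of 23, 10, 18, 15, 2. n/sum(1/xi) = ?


Sum of reciprocals = 1/23 + 1/10 + 1/18 + 1/15 + 1/2 = 0.765700
HM = 5/0.765700 = 6.5300

HM = 6.5300


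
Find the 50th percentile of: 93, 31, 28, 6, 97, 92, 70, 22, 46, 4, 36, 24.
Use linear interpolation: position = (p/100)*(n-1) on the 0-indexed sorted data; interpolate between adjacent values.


Sorted: 4, 6, 22, 24, 28, 31, 36, 46, 70, 92, 93, 97
n = 12
Index = 50/100 * 11 = 5.5000
Lower = data[5] = 31, Upper = data[6] = 36
P50 = 31 + 0.5000*(5) = 33.5000

P50 = 33.5000


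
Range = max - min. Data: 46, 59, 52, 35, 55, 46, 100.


Max = 100, Min = 35
Range = 100 - 35 = 65

Range = 65


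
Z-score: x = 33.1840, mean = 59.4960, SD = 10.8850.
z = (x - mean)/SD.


z = (33.1840 - 59.4960)/10.8850
= -26.3120/10.8850
= -2.4173

z = -2.4173


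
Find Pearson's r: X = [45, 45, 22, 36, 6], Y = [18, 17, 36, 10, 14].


Mean X = 30.8000, Mean Y = 19.0000
SD X = 14.985326, SD Y = 8.944272
Cov = -23.000000
r = -23.000000/(14.985326*8.944272) = -0.1716

r = -0.1716


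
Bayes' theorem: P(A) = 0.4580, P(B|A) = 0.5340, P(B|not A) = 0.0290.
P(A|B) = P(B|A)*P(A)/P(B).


P(B) = P(B|A)*P(A) + P(B|A')*P(A')
= 0.5340*0.4580 + 0.0290*0.5420
= 0.244572 + 0.015718 = 0.260290
P(A|B) = 0.244572/0.260290 = 0.9396

P(A|B) = 0.9396


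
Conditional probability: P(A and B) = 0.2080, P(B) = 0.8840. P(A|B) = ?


P(A|B) = 0.2080/0.8840 = 0.2353

P(A|B) = 0.2353


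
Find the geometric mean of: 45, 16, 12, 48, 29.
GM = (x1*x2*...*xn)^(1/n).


Product = 45 × 16 × 12 × 48 × 29 = 12026880
GM = 12026880^(1/5) = 26.0634

GM = 26.0634


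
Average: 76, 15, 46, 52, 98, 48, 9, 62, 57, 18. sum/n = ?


Sum = 76 + 15 + 46 + 52 + 98 + 48 + 9 + 62 + 57 + 18 = 481
n = 10
Mean = 481/10 = 48.1000

Mean = 48.1000


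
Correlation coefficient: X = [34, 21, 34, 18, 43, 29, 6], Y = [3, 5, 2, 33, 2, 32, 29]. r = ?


Mean X = 26.4286, Mean Y = 15.1429
SD X = 11.424999, SD Y = 14.095882
Cov = -106.346939
r = -106.346939/(11.424999*14.095882) = -0.6604

r = -0.6604


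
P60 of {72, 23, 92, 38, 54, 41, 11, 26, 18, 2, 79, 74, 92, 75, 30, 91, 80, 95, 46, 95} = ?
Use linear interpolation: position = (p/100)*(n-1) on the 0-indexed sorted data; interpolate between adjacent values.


Sorted: 2, 11, 18, 23, 26, 30, 38, 41, 46, 54, 72, 74, 75, 79, 80, 91, 92, 92, 95, 95
n = 20
Index = 60/100 * 19 = 11.4000
Lower = data[11] = 74, Upper = data[12] = 75
P60 = 74 + 0.4000*(1) = 74.4000

P60 = 74.4000


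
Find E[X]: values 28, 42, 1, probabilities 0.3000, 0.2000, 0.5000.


E[X] = 28*0.3000 + 42*0.2000 + 1*0.5000
= 8.4000 + 8.4000 + 0.5000
= 17.3000

E[X] = 17.3000


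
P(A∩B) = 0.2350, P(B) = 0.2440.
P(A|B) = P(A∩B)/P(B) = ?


P(A|B) = 0.2350/0.2440 = 0.9631

P(A|B) = 0.9631


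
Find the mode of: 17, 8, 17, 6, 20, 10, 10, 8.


Frequencies: 6:1, 8:2, 10:2, 17:2, 20:1
Max frequency = 2
Mode = 8, 10, 17

Mode = 8, 10, 17


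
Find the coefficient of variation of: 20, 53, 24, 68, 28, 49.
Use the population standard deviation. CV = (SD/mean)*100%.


Mean = 40.3333
SD = 17.4801
CV = (17.4801/40.3333)*100 = 43.3392%

CV = 43.3392%


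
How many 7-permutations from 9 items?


P(9,7) = 9!/2!
= 362880/2
= 181440

P(9,7) = 181440


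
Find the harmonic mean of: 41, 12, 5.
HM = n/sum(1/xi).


Sum of reciprocals = 1/41 + 1/12 + 1/5 = 0.307724
HM = 3/0.307724 = 9.7490

HM = 9.7490


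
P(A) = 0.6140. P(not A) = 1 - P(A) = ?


P(not A) = 1 - 0.6140 = 0.3860

P(not A) = 0.3860


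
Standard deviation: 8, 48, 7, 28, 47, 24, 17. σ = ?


Mean = 25.5714
Variance = 242.5306
SD = sqrt(242.5306) = 15.5734

SD = 15.5734


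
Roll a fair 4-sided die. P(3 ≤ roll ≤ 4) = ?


Favorable outcomes (3 ≤ roll ≤ 4): 2
Total outcomes = 4
P = 2/4 = 0.5000

P = 0.5000


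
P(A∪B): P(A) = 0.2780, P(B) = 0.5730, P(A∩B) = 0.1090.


P(A∪B) = 0.2780 + 0.5730 - 0.1090
= 0.8510 - 0.1090
= 0.7420

P(A∪B) = 0.7420


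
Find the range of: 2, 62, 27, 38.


Max = 62, Min = 2
Range = 62 - 2 = 60

Range = 60


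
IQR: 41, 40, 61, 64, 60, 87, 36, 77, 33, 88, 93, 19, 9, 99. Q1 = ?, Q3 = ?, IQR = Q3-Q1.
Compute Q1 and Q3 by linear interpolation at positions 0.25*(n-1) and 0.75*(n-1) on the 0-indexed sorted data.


Sorted: 9, 19, 33, 36, 40, 41, 60, 61, 64, 77, 87, 88, 93, 99
Q1 (25th %ile) = 37.0000
Q3 (75th %ile) = 84.5000
IQR = 84.5000 - 37.0000 = 47.5000

IQR = 47.5000


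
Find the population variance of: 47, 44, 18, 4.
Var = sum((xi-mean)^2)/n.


Mean = 28.2500
Squared deviations: 351.5625, 248.0625, 105.0625, 588.0625
Sum = 1292.7500
Variance = 1292.7500/4 = 323.1875

Variance = 323.1875


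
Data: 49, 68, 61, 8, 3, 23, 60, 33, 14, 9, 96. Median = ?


Sorted: 3, 8, 9, 14, 23, 33, 49, 60, 61, 68, 96
n = 11 (odd)
Middle value = 33

Median = 33


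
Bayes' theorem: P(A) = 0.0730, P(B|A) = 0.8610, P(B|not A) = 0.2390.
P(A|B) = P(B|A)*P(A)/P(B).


P(B) = P(B|A)*P(A) + P(B|A')*P(A')
= 0.8610*0.0730 + 0.2390*0.9270
= 0.062853 + 0.221553 = 0.284406
P(A|B) = 0.062853/0.284406 = 0.2210

P(A|B) = 0.2210


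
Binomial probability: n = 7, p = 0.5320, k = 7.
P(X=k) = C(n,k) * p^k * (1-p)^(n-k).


C(7,7) = 1
p^7 = 0.012061
(1-p)^0 = 1.000000
P = 1 * 0.012061 * 1.000000 = 0.0121

P(X=7) = 0.0121


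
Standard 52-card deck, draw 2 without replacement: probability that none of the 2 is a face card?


P(no face cards) = (40/52) × (39/51)
= 0.5882

P = 0.5882


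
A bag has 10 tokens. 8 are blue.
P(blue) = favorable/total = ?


P = 8/10 = 0.8000

P = 0.8000


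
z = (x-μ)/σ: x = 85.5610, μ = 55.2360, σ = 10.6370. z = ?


z = (85.5610 - 55.2360)/10.6370
= 30.3250/10.6370
= 2.8509

z = 2.8509


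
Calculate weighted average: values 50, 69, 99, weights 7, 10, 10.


Numerator = 50*7 + 69*10 + 99*10 = 2030
Denominator = 7 + 10 + 10 = 27
WM = 2030/27 = 75.1852

WM = 75.1852


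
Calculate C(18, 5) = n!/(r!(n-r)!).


C(18,5) = 18!/(5! × 13!)
= 6402373705728000/(120 × 6227020800)
= 8568

C(18,5) = 8568


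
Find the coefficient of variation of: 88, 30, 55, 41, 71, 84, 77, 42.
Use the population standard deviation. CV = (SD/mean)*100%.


Mean = 61.0000
SD = 20.5305
CV = (20.5305/61.0000)*100 = 33.6565%

CV = 33.6565%


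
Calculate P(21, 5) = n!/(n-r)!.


P(21,5) = 21!/16!
= 51090942171709440000/20922789888000
= 2441880

P(21,5) = 2441880


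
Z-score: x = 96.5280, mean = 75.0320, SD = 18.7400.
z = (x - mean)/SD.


z = (96.5280 - 75.0320)/18.7400
= 21.4960/18.7400
= 1.1471

z = 1.1471


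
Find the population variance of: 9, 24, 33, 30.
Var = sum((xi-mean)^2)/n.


Mean = 24.0000
Squared deviations: 225.0000, 0, 81.0000, 36.0000
Sum = 342.0000
Variance = 342.0000/4 = 85.5000

Variance = 85.5000


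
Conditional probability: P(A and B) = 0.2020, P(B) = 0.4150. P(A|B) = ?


P(A|B) = 0.2020/0.4150 = 0.4867

P(A|B) = 0.4867


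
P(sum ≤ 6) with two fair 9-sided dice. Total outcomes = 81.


Total outcomes = 9×9 = 81
Favorable (sum ≤ 6): 15
P = 15/81 = 0.1852

P = 0.1852


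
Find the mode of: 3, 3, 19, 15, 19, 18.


Frequencies: 3:2, 15:1, 18:1, 19:2
Max frequency = 2
Mode = 3, 19

Mode = 3, 19


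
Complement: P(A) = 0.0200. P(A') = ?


P(not A) = 1 - 0.0200 = 0.9800

P(not A) = 0.9800


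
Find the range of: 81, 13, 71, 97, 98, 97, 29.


Max = 98, Min = 13
Range = 98 - 13 = 85

Range = 85


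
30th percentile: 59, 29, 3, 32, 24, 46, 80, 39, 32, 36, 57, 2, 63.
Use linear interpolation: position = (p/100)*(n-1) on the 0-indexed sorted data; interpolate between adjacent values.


Sorted: 2, 3, 24, 29, 32, 32, 36, 39, 46, 57, 59, 63, 80
n = 13
Index = 30/100 * 12 = 3.6000
Lower = data[3] = 29, Upper = data[4] = 32
P30 = 29 + 0.6000*(3) = 30.8000

P30 = 30.8000


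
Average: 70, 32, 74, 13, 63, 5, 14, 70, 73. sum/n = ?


Sum = 70 + 32 + 74 + 13 + 63 + 5 + 14 + 70 + 73 = 414
n = 9
Mean = 414/9 = 46.0000

Mean = 46.0000


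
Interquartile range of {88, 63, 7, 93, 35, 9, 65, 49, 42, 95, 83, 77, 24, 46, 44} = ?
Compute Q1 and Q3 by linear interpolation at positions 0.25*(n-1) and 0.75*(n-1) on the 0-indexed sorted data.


Sorted: 7, 9, 24, 35, 42, 44, 46, 49, 63, 65, 77, 83, 88, 93, 95
Q1 (25th %ile) = 38.5000
Q3 (75th %ile) = 80.0000
IQR = 80.0000 - 38.5000 = 41.5000

IQR = 41.5000


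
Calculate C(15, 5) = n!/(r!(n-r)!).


C(15,5) = 15!/(5! × 10!)
= 1307674368000/(120 × 3628800)
= 3003

C(15,5) = 3003


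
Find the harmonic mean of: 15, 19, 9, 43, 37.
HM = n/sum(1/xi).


Sum of reciprocals = 1/15 + 1/19 + 1/9 + 1/43 + 1/37 = 0.280692
HM = 5/0.280692 = 17.8131

HM = 17.8131


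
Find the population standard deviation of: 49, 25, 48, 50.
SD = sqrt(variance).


Mean = 43.0000
Variance = 108.5000
SD = sqrt(108.5000) = 10.4163

SD = 10.4163


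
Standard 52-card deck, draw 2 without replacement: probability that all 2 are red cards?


P(all red cards) = (26/52) × (25/51)
= 0.2451

P = 0.2451


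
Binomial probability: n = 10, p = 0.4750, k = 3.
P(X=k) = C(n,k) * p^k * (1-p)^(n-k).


C(10,3) = 120
p^3 = 0.107172
(1-p)^7 = 0.010993
P = 120 * 0.107172 * 0.010993 = 0.1414

P(X=3) = 0.1414


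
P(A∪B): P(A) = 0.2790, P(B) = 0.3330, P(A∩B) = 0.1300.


P(A∪B) = 0.2790 + 0.3330 - 0.1300
= 0.6120 - 0.1300
= 0.4820

P(A∪B) = 0.4820


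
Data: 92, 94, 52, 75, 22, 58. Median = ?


Sorted: 22, 52, 58, 75, 92, 94
n = 6 (even)
Middle values: 58 and 75
Median = (58+75)/2 = 66.5000

Median = 66.5000


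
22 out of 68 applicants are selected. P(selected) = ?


P = 22/68 = 0.3235

P = 0.3235


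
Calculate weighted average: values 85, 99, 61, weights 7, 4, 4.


Numerator = 85*7 + 99*4 + 61*4 = 1235
Denominator = 7 + 4 + 4 = 15
WM = 1235/15 = 82.3333

WM = 82.3333


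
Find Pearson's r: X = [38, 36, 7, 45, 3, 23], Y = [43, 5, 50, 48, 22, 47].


Mean X = 25.3333, Mean Y = 35.8333
SD X = 15.818414, SD Y = 16.667500
Cov = 4.055556
r = 4.055556/(15.818414*16.667500) = 0.0154

r = 0.0154


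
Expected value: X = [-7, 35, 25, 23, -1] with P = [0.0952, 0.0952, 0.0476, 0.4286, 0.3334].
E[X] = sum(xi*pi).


E[X] = -7*0.0952 + 35*0.0952 + 25*0.0476 + 23*0.4286 - 1*0.3334
= -0.6664 + 3.3320 + 1.1900 + 9.8578 - 0.3334
= 13.3800

E[X] = 13.3800


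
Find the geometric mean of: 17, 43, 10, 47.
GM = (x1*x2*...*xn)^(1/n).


Product = 17 × 43 × 10 × 47 = 343570
GM = 343570^(1/4) = 24.2105

GM = 24.2105


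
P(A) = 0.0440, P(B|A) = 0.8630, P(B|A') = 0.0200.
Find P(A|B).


P(B) = P(B|A)*P(A) + P(B|A')*P(A')
= 0.8630*0.0440 + 0.0200*0.9560
= 0.037972 + 0.019120 = 0.057092
P(A|B) = 0.037972/0.057092 = 0.6651

P(A|B) = 0.6651


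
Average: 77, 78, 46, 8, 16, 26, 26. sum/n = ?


Sum = 77 + 78 + 46 + 8 + 16 + 26 + 26 = 277
n = 7
Mean = 277/7 = 39.5714

Mean = 39.5714


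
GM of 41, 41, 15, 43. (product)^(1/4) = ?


Product = 41 × 41 × 15 × 43 = 1084245
GM = 1084245^(1/4) = 32.2687

GM = 32.2687


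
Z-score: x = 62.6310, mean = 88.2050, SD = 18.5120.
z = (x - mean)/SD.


z = (62.6310 - 88.2050)/18.5120
= -25.5740/18.5120
= -1.3815

z = -1.3815


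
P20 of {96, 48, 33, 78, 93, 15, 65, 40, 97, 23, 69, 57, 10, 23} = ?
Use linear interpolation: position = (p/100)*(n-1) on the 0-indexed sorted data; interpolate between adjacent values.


Sorted: 10, 15, 23, 23, 33, 40, 48, 57, 65, 69, 78, 93, 96, 97
n = 14
Index = 20/100 * 13 = 2.6000
Lower = data[2] = 23, Upper = data[3] = 23
P20 = 23 + 0.6000*(0) = 23.0000

P20 = 23.0000


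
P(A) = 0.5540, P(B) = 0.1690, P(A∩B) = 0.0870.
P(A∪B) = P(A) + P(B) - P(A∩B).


P(A∪B) = 0.5540 + 0.1690 - 0.0870
= 0.7230 - 0.0870
= 0.6360

P(A∪B) = 0.6360


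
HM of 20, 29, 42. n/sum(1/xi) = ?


Sum of reciprocals = 1/20 + 1/29 + 1/42 = 0.108292
HM = 3/0.108292 = 27.7028

HM = 27.7028


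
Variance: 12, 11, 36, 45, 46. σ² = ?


Mean = 30.0000
Squared deviations: 324.0000, 361.0000, 36.0000, 225.0000, 256.0000
Sum = 1202.0000
Variance = 1202.0000/5 = 240.4000

Variance = 240.4000


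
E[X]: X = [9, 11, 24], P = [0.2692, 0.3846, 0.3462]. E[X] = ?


E[X] = 9*0.2692 + 11*0.3846 + 24*0.3462
= 2.4228 + 4.2306 + 8.3088
= 14.9622

E[X] = 14.9622


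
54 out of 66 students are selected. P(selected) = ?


P = 54/66 = 0.8182

P = 0.8182


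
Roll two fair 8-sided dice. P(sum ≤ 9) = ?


Total outcomes = 8×8 = 64
Favorable (sum ≤ 9): 36
P = 36/64 = 0.5625

P = 0.5625


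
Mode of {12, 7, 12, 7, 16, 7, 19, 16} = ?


Frequencies: 7:3, 12:2, 16:2, 19:1
Max frequency = 3
Mode = 7

Mode = 7


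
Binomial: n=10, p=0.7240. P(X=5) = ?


C(10,5) = 252
p^5 = 0.198927
(1-p)^5 = 0.001602
P = 252 * 0.198927 * 0.001602 = 0.0803

P(X=5) = 0.0803


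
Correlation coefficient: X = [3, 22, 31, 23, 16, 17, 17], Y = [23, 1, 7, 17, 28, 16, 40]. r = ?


Mean X = 18.4286, Mean Y = 18.8571
SD X = 7.925675, SD Y = 12.064453
Cov = -47.653061
r = -47.653061/(7.925675*12.064453) = -0.4984

r = -0.4984


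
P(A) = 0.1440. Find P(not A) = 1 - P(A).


P(not A) = 1 - 0.1440 = 0.8560

P(not A) = 0.8560


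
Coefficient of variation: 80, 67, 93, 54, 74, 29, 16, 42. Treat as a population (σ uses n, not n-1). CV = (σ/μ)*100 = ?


Mean = 56.8750
SD = 24.7812
CV = (24.7812/56.8750)*100 = 43.5714%

CV = 43.5714%


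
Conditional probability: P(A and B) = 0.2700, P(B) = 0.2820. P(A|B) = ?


P(A|B) = 0.2700/0.2820 = 0.9574

P(A|B) = 0.9574


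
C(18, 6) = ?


C(18,6) = 18!/(6! × 12!)
= 6402373705728000/(720 × 479001600)
= 18564

C(18,6) = 18564


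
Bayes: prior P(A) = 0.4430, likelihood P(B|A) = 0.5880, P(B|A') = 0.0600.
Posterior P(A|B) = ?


P(B) = P(B|A)*P(A) + P(B|A')*P(A')
= 0.5880*0.4430 + 0.0600*0.5570
= 0.260484 + 0.033420 = 0.293904
P(A|B) = 0.260484/0.293904 = 0.8863

P(A|B) = 0.8863


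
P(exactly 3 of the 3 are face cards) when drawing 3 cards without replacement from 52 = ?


Hypergeometric: P(X=3) = C(12,3)·C(40,0) / C(52,3)
= 220 × 1 / 22100
= 220/22100 = 0.0100

P = 0.0100


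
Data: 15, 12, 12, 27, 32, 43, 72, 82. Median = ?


Sorted: 12, 12, 15, 27, 32, 43, 72, 82
n = 8 (even)
Middle values: 27 and 32
Median = (27+32)/2 = 29.5000

Median = 29.5000


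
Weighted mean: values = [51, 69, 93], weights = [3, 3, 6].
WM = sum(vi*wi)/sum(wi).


Numerator = 51*3 + 69*3 + 93*6 = 918
Denominator = 3 + 3 + 6 = 12
WM = 918/12 = 76.5000

WM = 76.5000


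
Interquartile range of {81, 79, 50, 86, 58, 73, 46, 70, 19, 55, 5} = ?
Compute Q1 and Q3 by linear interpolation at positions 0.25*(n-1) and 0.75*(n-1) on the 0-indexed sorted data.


Sorted: 5, 19, 46, 50, 55, 58, 70, 73, 79, 81, 86
Q1 (25th %ile) = 48.0000
Q3 (75th %ile) = 76.0000
IQR = 76.0000 - 48.0000 = 28.0000

IQR = 28.0000


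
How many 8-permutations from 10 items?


P(10,8) = 10!/2!
= 3628800/2
= 1814400

P(10,8) = 1814400


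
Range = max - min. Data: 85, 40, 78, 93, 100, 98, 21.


Max = 100, Min = 21
Range = 100 - 21 = 79

Range = 79


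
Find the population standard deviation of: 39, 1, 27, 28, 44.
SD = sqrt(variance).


Mean = 27.8000
Variance = 221.3600
SD = sqrt(221.3600) = 14.8782

SD = 14.8782


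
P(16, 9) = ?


P(16,9) = 16!/7!
= 20922789888000/5040
= 4151347200

P(16,9) = 4151347200


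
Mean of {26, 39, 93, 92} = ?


Sum = 26 + 39 + 93 + 92 = 250
n = 4
Mean = 250/4 = 62.5000

Mean = 62.5000


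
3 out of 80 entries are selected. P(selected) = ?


P = 3/80 = 0.0375

P = 0.0375


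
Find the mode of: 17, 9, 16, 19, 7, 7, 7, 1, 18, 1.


Frequencies: 1:2, 7:3, 9:1, 16:1, 17:1, 18:1, 19:1
Max frequency = 3
Mode = 7

Mode = 7


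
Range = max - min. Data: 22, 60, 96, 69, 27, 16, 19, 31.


Max = 96, Min = 16
Range = 96 - 16 = 80

Range = 80


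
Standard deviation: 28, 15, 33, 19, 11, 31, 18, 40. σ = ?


Mean = 24.3750
Variance = 88.9844
SD = sqrt(88.9844) = 9.4332

SD = 9.4332


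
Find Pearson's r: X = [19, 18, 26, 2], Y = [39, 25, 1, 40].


Mean X = 16.2500, Mean Y = 26.2500
SD X = 8.785642, SD Y = 15.738091
Cov = -102.312500
r = -102.312500/(8.785642*15.738091) = -0.7400

r = -0.7400


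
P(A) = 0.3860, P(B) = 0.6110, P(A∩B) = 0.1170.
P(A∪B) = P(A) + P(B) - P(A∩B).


P(A∪B) = 0.3860 + 0.6110 - 0.1170
= 0.9970 - 0.1170
= 0.8800

P(A∪B) = 0.8800


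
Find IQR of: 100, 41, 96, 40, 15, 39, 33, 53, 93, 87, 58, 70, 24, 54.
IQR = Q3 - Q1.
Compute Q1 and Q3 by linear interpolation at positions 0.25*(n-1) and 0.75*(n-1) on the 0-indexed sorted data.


Sorted: 15, 24, 33, 39, 40, 41, 53, 54, 58, 70, 87, 93, 96, 100
Q1 (25th %ile) = 39.2500
Q3 (75th %ile) = 82.7500
IQR = 82.7500 - 39.2500 = 43.5000

IQR = 43.5000


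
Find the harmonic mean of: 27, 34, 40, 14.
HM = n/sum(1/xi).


Sum of reciprocals = 1/27 + 1/34 + 1/40 + 1/14 = 0.162877
HM = 4/0.162877 = 24.5584

HM = 24.5584


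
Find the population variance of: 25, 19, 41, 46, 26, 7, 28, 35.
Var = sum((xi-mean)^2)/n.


Mean = 28.3750
Squared deviations: 11.3906, 87.8906, 159.3906, 310.6406, 5.6406, 456.8906, 0.1406, 43.8906
Sum = 1075.8750
Variance = 1075.8750/8 = 134.4844

Variance = 134.4844


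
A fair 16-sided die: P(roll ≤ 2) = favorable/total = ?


Favorable outcomes (roll ≤ 2): 2
Total outcomes = 16
P = 2/16 = 0.1250

P = 0.1250


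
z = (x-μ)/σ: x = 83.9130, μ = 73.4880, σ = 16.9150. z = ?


z = (83.9130 - 73.4880)/16.9150
= 10.4250/16.9150
= 0.6163

z = 0.6163


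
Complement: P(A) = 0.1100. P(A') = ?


P(not A) = 1 - 0.1100 = 0.8900

P(not A) = 0.8900


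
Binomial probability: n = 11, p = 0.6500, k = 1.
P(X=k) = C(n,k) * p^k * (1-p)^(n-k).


C(11,1) = 11
p^1 = 0.650000
(1-p)^10 = 2.758547e-05
P = 11 * 0.650000 * 2.758547e-05 = 0.0002

P(X=1) = 0.0002


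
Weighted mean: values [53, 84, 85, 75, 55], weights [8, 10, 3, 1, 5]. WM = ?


Numerator = 53*8 + 84*10 + 85*3 + 75*1 + 55*5 = 1869
Denominator = 8 + 10 + 3 + 1 + 5 = 27
WM = 1869/27 = 69.2222

WM = 69.2222


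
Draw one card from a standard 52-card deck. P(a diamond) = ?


13 diamonds in 52 cards
P = 13/52 = 0.2500

P = 0.2500


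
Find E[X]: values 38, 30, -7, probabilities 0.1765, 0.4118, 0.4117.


E[X] = 38*0.1765 + 30*0.4118 - 7*0.4117
= 6.7070 + 12.3540 - 2.8819
= 16.1791

E[X] = 16.1791


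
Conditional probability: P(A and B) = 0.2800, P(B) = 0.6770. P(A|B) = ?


P(A|B) = 0.2800/0.6770 = 0.4136

P(A|B) = 0.4136


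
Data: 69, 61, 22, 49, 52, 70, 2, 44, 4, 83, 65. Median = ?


Sorted: 2, 4, 22, 44, 49, 52, 61, 65, 69, 70, 83
n = 11 (odd)
Middle value = 52

Median = 52


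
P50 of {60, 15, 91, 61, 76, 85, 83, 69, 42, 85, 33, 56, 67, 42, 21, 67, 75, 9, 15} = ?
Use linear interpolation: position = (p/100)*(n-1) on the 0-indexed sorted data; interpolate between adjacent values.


Sorted: 9, 15, 15, 21, 33, 42, 42, 56, 60, 61, 67, 67, 69, 75, 76, 83, 85, 85, 91
n = 19
Index = 50/100 * 18 = 9.0000
Lower = data[9] = 61, Upper = data[10] = 67
P50 = 61 + 0*(6) = 61.0000

P50 = 61.0000


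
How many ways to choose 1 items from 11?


C(11,1) = 11!/(1! × 10!)
= 39916800/(1 × 3628800)
= 11

C(11,1) = 11


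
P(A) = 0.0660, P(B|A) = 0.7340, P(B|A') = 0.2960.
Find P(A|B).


P(B) = P(B|A)*P(A) + P(B|A')*P(A')
= 0.7340*0.0660 + 0.2960*0.9340
= 0.048444 + 0.276464 = 0.324908
P(A|B) = 0.048444/0.324908 = 0.1491

P(A|B) = 0.1491


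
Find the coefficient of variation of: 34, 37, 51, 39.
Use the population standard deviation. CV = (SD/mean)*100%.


Mean = 40.2500
SD = 6.4566
CV = (6.4566/40.2500)*100 = 16.0412%

CV = 16.0412%


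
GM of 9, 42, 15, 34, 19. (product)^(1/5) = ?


Product = 9 × 42 × 15 × 34 × 19 = 3662820
GM = 3662820^(1/5) = 20.5477

GM = 20.5477


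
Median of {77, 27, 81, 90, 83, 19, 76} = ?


Sorted: 19, 27, 76, 77, 81, 83, 90
n = 7 (odd)
Middle value = 77

Median = 77


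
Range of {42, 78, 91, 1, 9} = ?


Max = 91, Min = 1
Range = 91 - 1 = 90

Range = 90


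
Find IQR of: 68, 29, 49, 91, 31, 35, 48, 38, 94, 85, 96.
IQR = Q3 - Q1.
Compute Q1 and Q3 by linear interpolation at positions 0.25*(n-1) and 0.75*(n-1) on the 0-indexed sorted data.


Sorted: 29, 31, 35, 38, 48, 49, 68, 85, 91, 94, 96
Q1 (25th %ile) = 36.5000
Q3 (75th %ile) = 88.0000
IQR = 88.0000 - 36.5000 = 51.5000

IQR = 51.5000


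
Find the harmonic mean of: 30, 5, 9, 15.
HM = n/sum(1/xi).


Sum of reciprocals = 1/30 + 1/5 + 1/9 + 1/15 = 0.411111
HM = 4/0.411111 = 9.7297

HM = 9.7297


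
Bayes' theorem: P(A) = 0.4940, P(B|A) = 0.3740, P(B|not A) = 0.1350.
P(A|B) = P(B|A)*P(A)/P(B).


P(B) = P(B|A)*P(A) + P(B|A')*P(A')
= 0.3740*0.4940 + 0.1350*0.5060
= 0.184756 + 0.068310 = 0.253066
P(A|B) = 0.184756/0.253066 = 0.7301

P(A|B) = 0.7301


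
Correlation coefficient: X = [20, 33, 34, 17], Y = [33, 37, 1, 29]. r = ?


Mean X = 26.0000, Mean Y = 25.0000
SD X = 7.582875, SD Y = 14.142136
Cov = -48.000000
r = -48.000000/(7.582875*14.142136) = -0.4476

r = -0.4476


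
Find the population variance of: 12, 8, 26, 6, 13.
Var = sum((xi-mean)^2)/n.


Mean = 13.0000
Squared deviations: 1.0000, 25.0000, 169.0000, 49.0000, 0
Sum = 244.0000
Variance = 244.0000/5 = 48.8000

Variance = 48.8000


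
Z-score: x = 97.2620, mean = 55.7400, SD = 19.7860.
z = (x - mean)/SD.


z = (97.2620 - 55.7400)/19.7860
= 41.5220/19.7860
= 2.0986

z = 2.0986


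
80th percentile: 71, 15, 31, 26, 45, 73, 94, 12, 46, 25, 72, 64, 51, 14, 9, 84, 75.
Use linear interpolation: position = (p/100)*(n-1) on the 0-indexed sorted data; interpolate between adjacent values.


Sorted: 9, 12, 14, 15, 25, 26, 31, 45, 46, 51, 64, 71, 72, 73, 75, 84, 94
n = 17
Index = 80/100 * 16 = 12.8000
Lower = data[12] = 72, Upper = data[13] = 73
P80 = 72 + 0.8000*(1) = 72.8000

P80 = 72.8000


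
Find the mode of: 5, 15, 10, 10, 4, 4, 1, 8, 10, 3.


Frequencies: 1:1, 3:1, 4:2, 5:1, 8:1, 10:3, 15:1
Max frequency = 3
Mode = 10

Mode = 10


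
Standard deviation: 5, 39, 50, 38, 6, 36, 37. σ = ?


Mean = 30.1429
Variance = 261.5510
SD = sqrt(261.5510) = 16.1725

SD = 16.1725


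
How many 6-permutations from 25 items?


P(25,6) = 25!/19!
= 15511210043330985984000000/121645100408832000
= 127512000

P(25,6) = 127512000


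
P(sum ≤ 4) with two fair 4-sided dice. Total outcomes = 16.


Total outcomes = 4×4 = 16
Favorable (sum ≤ 4): 6
P = 6/16 = 0.3750

P = 0.3750


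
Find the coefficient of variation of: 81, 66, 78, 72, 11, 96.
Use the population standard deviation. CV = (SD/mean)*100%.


Mean = 67.3333
SD = 26.8307
CV = (26.8307/67.3333)*100 = 39.8476%

CV = 39.8476%


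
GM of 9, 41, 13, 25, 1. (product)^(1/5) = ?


Product = 9 × 41 × 13 × 25 × 1 = 119925
GM = 119925^(1/5) = 10.3701

GM = 10.3701


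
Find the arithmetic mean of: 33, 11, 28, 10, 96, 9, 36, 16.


Sum = 33 + 11 + 28 + 10 + 96 + 9 + 36 + 16 = 239
n = 8
Mean = 239/8 = 29.8750

Mean = 29.8750


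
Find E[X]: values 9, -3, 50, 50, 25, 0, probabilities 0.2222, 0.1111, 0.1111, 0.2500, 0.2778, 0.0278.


E[X] = 9*0.2222 - 3*0.1111 + 50*0.1111 + 50*0.2500 + 25*0.2778 + 0*0.0278
= 1.9998 - 0.3333 + 5.5550 + 12.5000 + 6.9450 + 0
= 26.6665

E[X] = 26.6665


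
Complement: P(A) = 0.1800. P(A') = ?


P(not A) = 1 - 0.1800 = 0.8200

P(not A) = 0.8200


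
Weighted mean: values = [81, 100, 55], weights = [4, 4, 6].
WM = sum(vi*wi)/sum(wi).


Numerator = 81*4 + 100*4 + 55*6 = 1054
Denominator = 4 + 4 + 6 = 14
WM = 1054/14 = 75.2857

WM = 75.2857


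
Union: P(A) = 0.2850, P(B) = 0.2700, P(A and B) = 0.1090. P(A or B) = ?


P(A∪B) = 0.2850 + 0.2700 - 0.1090
= 0.5550 - 0.1090
= 0.4460

P(A∪B) = 0.4460


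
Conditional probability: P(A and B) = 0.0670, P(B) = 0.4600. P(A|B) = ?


P(A|B) = 0.0670/0.4600 = 0.1457

P(A|B) = 0.1457


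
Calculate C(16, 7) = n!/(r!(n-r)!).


C(16,7) = 16!/(7! × 9!)
= 20922789888000/(5040 × 362880)
= 11440

C(16,7) = 11440


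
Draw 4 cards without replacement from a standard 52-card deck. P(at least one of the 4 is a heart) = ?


P(at least one) = 1 - P(none)
P(none) = (39/52) × (38/51) × (37/50) × (36/49) = 0.303818
P(at least one) = 1 - 0.303818 = 0.6962

P = 0.6962


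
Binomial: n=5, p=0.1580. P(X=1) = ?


C(5,1) = 5
p^1 = 0.158000
(1-p)^4 = 0.502630
P = 5 * 0.158000 * 0.502630 = 0.3971

P(X=1) = 0.3971


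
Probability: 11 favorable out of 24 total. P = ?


P = 11/24 = 0.4583

P = 0.4583


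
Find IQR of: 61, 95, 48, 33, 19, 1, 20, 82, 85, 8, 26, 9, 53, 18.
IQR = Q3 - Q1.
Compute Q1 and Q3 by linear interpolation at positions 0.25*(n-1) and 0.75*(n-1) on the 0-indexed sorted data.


Sorted: 1, 8, 9, 18, 19, 20, 26, 33, 48, 53, 61, 82, 85, 95
Q1 (25th %ile) = 18.2500
Q3 (75th %ile) = 59.0000
IQR = 59.0000 - 18.2500 = 40.7500

IQR = 40.7500


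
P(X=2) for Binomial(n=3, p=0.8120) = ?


C(3,2) = 3
p^2 = 0.659344
(1-p)^1 = 0.188000
P = 3 * 0.659344 * 0.188000 = 0.3719

P(X=2) = 0.3719


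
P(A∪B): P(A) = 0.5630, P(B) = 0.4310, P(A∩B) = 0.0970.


P(A∪B) = 0.5630 + 0.4310 - 0.0970
= 0.9940 - 0.0970
= 0.8970

P(A∪B) = 0.8970


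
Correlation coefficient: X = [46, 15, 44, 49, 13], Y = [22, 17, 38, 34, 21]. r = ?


Mean X = 33.4000, Mean Y = 26.4000
SD X = 15.932357, SD Y = 8.114185
Cov = 93.840000
r = 93.840000/(15.932357*8.114185) = 0.7259

r = 0.7259


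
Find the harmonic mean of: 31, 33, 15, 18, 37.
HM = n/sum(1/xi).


Sum of reciprocals = 1/31 + 1/33 + 1/15 + 1/18 + 1/37 = 0.211810
HM = 5/0.211810 = 23.6060

HM = 23.6060


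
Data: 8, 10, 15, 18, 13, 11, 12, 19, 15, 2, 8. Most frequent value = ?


Frequencies: 2:1, 8:2, 10:1, 11:1, 12:1, 13:1, 15:2, 18:1, 19:1
Max frequency = 2
Mode = 8, 15

Mode = 8, 15


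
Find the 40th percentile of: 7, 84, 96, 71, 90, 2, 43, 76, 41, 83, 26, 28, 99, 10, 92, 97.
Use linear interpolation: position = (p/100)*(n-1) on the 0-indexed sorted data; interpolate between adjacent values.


Sorted: 2, 7, 10, 26, 28, 41, 43, 71, 76, 83, 84, 90, 92, 96, 97, 99
n = 16
Index = 40/100 * 15 = 6.0000
Lower = data[6] = 43, Upper = data[7] = 71
P40 = 43 + 0*(28) = 43.0000

P40 = 43.0000


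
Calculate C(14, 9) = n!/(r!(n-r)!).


C(14,9) = 14!/(9! × 5!)
= 87178291200/(362880 × 120)
= 2002

C(14,9) = 2002


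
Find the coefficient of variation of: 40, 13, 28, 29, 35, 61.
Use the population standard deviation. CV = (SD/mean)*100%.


Mean = 34.3333
SD = 14.5335
CV = (14.5335/34.3333)*100 = 42.3305%

CV = 42.3305%
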